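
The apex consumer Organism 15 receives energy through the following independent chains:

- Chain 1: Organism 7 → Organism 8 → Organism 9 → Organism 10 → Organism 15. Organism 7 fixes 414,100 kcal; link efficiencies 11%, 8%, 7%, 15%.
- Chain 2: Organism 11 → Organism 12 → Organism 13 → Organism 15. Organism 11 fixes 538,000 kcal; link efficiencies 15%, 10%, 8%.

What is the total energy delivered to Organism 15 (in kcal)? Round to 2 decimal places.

Chain 1: 414100 × 0.11 × 0.08 × 0.07 × 0.15 = 38.26284 kcal
Chain 2: 538000 × 0.15 × 0.1 × 0.08 = 645.6 kcal
Total at Organism 15: 38.26284 + 645.6 = 683.86284 kcal

683.86 kcal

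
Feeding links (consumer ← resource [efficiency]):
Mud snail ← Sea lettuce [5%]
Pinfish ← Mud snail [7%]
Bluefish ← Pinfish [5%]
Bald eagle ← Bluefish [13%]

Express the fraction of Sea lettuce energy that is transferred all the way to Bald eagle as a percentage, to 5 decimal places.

0.00228%

Product of link efficiencies: 0.05 × 0.07 × 0.05 × 0.13 = 0.00002275
As a percentage: 0.00002275 × 100 = 0.00228%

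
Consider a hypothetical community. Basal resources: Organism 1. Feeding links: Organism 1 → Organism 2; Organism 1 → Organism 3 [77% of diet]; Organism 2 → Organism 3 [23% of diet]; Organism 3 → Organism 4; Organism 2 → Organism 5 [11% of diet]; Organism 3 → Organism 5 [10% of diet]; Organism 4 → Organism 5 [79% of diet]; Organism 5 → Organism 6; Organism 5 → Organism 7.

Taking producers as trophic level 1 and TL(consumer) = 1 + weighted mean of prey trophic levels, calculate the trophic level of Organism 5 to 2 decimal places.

3.99

Organism 2: 1 + 1 = 2
Organism 3: 1 + (0.77×1 + 0.23×2) = 2.23
Organism 4: 1 + 2.23 = 3.23
Organism 5: 1 + (0.11×2 + 0.1×2.23 + 0.79×3.23) = 3.9947
Organism 6: 1 + 3.9947 = 4.9947
Organism 7: 1 + 3.9947 = 4.9947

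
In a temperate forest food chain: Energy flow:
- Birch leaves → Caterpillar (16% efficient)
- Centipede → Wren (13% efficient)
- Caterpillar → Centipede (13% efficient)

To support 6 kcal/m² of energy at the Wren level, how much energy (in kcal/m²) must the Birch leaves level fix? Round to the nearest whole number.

Cumulative transfer efficiency: 0.16 × 0.13 × 0.13 = 0.002704
Birch leaves energy = 6 / 0.002704 = 2219 kcal/m²

2219 kcal/m²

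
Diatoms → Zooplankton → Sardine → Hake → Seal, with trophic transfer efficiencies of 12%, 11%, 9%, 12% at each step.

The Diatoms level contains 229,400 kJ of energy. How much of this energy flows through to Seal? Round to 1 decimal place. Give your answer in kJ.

Zooplankton: 229400 × 0.12 = 27528 kJ
Sardine: 27528 × 0.11 = 3028.08 kJ
Hake: 3028.08 × 0.09 = 272.5272 kJ
Seal: 272.5272 × 0.12 = 32.703264 kJ

32.7 kJ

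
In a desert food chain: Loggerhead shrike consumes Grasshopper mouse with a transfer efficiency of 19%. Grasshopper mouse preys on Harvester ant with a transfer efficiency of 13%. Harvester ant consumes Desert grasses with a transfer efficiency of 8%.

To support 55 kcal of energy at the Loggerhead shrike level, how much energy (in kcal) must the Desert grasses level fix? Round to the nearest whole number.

27834 kcal

Cumulative transfer efficiency: 0.08 × 0.13 × 0.19 = 0.001976
Desert grasses energy = 55 / 0.001976 = 27834 kcal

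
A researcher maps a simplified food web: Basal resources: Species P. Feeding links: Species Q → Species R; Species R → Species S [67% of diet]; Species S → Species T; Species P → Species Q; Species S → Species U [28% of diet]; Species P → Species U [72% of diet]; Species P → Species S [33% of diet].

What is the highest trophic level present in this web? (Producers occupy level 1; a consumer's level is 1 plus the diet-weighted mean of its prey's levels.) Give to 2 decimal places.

Species Q: 1 + 1 = 2
Species R: 1 + 2 = 3
Species S: 1 + (0.33×1 + 0.67×3) = 3.34
Species T: 1 + 3.34 = 4.34
Species U: 1 + (0.72×1 + 0.28×3.34) = 2.6552

4.34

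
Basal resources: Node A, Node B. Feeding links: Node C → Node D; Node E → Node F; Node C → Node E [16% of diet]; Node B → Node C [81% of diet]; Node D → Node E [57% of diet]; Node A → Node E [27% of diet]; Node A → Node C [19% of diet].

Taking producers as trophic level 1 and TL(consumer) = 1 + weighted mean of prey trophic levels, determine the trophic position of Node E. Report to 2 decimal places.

Node C: 1 + (0.19×1 + 0.81×1) = 2
Node D: 1 + 2 = 3
Node E: 1 + (0.57×3 + 0.16×2 + 0.27×1) = 3.3
Node F: 1 + 3.3 = 4.3

3.30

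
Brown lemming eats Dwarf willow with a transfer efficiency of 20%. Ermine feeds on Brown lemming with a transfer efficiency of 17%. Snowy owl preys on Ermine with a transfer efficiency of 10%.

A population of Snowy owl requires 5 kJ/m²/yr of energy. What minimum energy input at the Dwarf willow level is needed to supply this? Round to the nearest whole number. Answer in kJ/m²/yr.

Cumulative transfer efficiency: 0.2 × 0.17 × 0.1 = 0.0034
Dwarf willow energy = 5 / 0.0034 = 1471 kJ/m²/yr

1471 kJ/m²/yr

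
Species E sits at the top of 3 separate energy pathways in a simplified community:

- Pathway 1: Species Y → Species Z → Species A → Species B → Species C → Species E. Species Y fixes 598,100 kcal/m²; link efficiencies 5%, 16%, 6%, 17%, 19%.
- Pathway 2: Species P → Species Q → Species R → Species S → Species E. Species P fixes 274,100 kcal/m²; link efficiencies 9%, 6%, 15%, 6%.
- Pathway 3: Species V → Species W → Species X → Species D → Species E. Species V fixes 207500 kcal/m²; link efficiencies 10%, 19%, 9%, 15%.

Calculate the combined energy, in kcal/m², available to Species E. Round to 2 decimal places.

75.82 kcal/m²

Pathway 1: 598100 × 0.05 × 0.16 × 0.06 × 0.17 × 0.19 = 9.2729424 kcal/m²
Pathway 2: 274100 × 0.09 × 0.06 × 0.15 × 0.06 = 13.32126 kcal/m²
Pathway 3: 207500 × 0.1 × 0.19 × 0.09 × 0.15 = 53.22375 kcal/m²
Total at Species E: 9.2729424 + 13.32126 + 53.22375 = 75.8179524 kcal/m²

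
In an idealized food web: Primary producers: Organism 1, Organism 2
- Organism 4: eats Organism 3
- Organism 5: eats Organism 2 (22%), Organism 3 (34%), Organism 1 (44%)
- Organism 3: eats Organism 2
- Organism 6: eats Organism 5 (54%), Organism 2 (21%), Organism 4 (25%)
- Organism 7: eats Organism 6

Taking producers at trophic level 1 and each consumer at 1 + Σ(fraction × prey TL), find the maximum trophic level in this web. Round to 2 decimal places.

Organism 3: 1 + 1 = 2
Organism 4: 1 + 2 = 3
Organism 5: 1 + (0.22×1 + 0.34×2 + 0.44×1) = 2.34
Organism 6: 1 + (0.54×2.34 + 0.21×1 + 0.25×3) = 3.2236
Organism 7: 1 + 3.2236 = 4.2236

4.22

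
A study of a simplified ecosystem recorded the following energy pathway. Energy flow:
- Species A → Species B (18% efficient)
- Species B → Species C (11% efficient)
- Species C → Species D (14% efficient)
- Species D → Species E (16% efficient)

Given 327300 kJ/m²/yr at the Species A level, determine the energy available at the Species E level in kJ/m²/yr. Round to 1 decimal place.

145.2 kJ/m²/yr

Species B: 327300 × 0.18 = 58914 kJ/m²/yr
Species C: 58914 × 0.11 = 6480.54 kJ/m²/yr
Species D: 6480.54 × 0.14 = 907.2756 kJ/m²/yr
Species E: 907.2756 × 0.16 = 145.164096 kJ/m²/yr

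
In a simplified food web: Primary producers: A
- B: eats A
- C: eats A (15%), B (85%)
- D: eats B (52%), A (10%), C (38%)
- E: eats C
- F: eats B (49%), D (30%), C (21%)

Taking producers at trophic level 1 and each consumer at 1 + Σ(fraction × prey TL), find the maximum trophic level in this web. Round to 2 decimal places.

3.85

B: 1 + 1 = 2
C: 1 + (0.15×1 + 0.85×2) = 2.85
D: 1 + (0.52×2 + 0.1×1 + 0.38×2.85) = 3.223
E: 1 + 2.85 = 3.85
F: 1 + (0.49×2 + 0.3×3.223 + 0.21×2.85) = 3.5454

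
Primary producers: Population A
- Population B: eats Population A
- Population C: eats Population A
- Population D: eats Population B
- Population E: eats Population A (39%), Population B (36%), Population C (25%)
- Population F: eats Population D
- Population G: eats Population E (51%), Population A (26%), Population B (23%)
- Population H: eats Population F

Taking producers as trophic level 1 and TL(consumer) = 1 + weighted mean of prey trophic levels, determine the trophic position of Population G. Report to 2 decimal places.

Population B: 1 + 1 = 2
Population C: 1 + 1 = 2
Population D: 1 + 2 = 3
Population E: 1 + (0.39×1 + 0.36×2 + 0.25×2) = 2.61
Population F: 1 + 3 = 4
Population G: 1 + (0.51×2.61 + 0.26×1 + 0.23×2) = 3.0511
Population H: 1 + 4 = 5

3.05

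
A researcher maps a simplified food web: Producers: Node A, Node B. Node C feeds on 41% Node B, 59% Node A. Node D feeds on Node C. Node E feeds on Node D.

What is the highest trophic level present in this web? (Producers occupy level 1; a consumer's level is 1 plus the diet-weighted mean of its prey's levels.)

4

Node C: 1 + (0.41×1 + 0.59×1) = 2
Node D: 1 + 2 = 3
Node E: 1 + 3 = 4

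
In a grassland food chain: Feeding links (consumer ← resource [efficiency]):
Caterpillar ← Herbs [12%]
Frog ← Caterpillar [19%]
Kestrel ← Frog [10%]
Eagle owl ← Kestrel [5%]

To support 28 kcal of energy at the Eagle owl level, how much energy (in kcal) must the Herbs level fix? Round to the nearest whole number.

Cumulative transfer efficiency: 0.12 × 0.19 × 0.1 × 0.05 = 0.000114
Herbs energy = 28 / 0.000114 = 245614 kcal

245614 kcal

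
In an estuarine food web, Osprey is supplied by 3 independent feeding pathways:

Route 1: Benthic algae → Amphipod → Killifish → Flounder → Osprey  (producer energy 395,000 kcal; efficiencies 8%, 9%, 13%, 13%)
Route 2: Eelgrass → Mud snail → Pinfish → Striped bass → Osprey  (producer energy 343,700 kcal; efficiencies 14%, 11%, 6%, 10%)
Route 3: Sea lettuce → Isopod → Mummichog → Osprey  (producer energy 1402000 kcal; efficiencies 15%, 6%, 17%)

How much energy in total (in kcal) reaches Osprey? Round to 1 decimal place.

2224.9 kcal

Route 1: 395000 × 0.08 × 0.09 × 0.13 × 0.13 = 48.0636 kcal
Route 2: 343700 × 0.14 × 0.11 × 0.06 × 0.1 = 31.75788 kcal
Route 3: 1402000 × 0.15 × 0.06 × 0.17 = 2145.06 kcal
Total at Osprey: 48.0636 + 31.75788 + 2145.06 = 2224.88148 kcal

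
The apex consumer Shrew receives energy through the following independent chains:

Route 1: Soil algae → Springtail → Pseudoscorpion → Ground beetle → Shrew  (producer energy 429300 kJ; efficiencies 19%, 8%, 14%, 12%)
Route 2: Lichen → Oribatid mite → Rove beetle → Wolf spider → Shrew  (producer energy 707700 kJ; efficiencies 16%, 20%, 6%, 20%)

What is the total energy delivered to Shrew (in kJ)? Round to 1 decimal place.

381.4 kJ

Route 1: 429300 × 0.19 × 0.08 × 0.14 × 0.12 = 109.626048 kJ
Route 2: 707700 × 0.16 × 0.2 × 0.06 × 0.2 = 271.7568 kJ
Total at Shrew: 109.626048 + 271.7568 = 381.382848 kJ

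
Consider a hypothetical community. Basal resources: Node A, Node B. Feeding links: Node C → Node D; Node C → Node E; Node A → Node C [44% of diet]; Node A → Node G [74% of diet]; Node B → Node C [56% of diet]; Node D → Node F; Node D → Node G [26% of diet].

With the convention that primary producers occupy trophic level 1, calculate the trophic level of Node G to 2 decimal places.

2.52

Node C: 1 + (0.44×1 + 0.56×1) = 2
Node D: 1 + 2 = 3
Node E: 1 + 2 = 3
Node F: 1 + 3 = 4
Node G: 1 + (0.26×3 + 0.74×1) = 2.52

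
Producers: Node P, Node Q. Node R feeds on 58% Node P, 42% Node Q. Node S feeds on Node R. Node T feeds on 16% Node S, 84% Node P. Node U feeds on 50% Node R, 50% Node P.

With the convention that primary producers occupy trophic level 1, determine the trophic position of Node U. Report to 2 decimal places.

Node R: 1 + (0.58×1 + 0.42×1) = 2
Node S: 1 + 2 = 3
Node T: 1 + (0.16×3 + 0.84×1) = 2.32
Node U: 1 + (0.5×2 + 0.5×1) = 2.5

2.50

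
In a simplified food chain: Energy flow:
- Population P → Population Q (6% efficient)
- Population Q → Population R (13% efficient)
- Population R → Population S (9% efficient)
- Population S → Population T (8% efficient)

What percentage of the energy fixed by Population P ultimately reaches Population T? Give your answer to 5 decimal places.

0.00562%

Product of link efficiencies: 0.06 × 0.13 × 0.09 × 0.08 = 0.00005616
As a percentage: 0.00005616 × 100 = 0.00562%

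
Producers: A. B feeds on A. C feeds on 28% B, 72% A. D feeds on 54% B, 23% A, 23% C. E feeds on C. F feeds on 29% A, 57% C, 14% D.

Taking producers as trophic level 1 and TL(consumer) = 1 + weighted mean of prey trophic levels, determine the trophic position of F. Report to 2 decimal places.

2.99

B: 1 + 1 = 2
C: 1 + (0.28×2 + 0.72×1) = 2.28
D: 1 + (0.54×2 + 0.23×1 + 0.23×2.28) = 2.8344
E: 1 + 2.28 = 3.28
F: 1 + (0.29×1 + 0.57×2.28 + 0.14×2.8344) = 2.986416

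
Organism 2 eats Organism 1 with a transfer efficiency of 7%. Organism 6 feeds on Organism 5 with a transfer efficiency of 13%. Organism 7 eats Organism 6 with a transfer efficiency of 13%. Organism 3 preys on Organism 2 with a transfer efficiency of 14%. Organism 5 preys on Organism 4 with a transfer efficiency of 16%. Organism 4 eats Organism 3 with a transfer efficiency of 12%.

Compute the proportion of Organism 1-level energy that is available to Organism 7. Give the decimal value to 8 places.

0.00000318

Product of link efficiencies: 0.07 × 0.14 × 0.12 × 0.16 × 0.13 × 0.13 = 0.000003179904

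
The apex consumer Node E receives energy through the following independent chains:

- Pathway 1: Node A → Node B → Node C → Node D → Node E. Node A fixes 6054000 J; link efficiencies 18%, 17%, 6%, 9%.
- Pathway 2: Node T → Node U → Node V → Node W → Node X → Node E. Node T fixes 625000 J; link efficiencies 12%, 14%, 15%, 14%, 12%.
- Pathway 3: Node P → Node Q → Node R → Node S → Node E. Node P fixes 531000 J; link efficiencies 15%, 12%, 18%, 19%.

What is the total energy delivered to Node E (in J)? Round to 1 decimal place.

Pathway 1: 6054000 × 0.18 × 0.17 × 0.06 × 0.09 = 1000.36296 J
Pathway 2: 625000 × 0.12 × 0.14 × 0.15 × 0.14 × 0.12 = 26.46 J
Pathway 3: 531000 × 0.15 × 0.12 × 0.18 × 0.19 = 326.8836 J
Total at Node E: 1000.36296 + 26.46 + 326.8836 = 1353.70656 J

1353.7 J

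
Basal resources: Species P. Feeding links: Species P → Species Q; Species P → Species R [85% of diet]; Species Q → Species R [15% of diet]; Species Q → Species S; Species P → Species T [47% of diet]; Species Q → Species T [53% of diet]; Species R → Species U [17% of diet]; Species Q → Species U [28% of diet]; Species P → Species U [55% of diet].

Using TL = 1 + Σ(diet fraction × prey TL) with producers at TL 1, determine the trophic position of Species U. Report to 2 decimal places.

2.48

Species Q: 1 + 1 = 2
Species R: 1 + (0.85×1 + 0.15×2) = 2.15
Species S: 1 + 2 = 3
Species T: 1 + (0.47×1 + 0.53×2) = 2.53
Species U: 1 + (0.17×2.15 + 0.28×2 + 0.55×1) = 2.4755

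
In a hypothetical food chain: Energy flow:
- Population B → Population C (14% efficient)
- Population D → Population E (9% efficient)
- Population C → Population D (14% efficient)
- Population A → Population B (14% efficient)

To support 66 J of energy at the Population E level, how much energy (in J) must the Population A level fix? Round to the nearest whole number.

267250 J

Cumulative transfer efficiency: 0.14 × 0.14 × 0.14 × 0.09 = 0.00024696
Population A energy = 66 / 0.00024696 = 267250 J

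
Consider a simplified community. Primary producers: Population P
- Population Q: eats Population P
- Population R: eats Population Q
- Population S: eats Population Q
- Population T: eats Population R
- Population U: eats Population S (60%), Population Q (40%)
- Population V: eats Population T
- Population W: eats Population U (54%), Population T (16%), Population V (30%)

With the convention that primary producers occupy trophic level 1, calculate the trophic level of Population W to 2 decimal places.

Population Q: 1 + 1 = 2
Population R: 1 + 2 = 3
Population S: 1 + 2 = 3
Population T: 1 + 3 = 4
Population U: 1 + (0.6×3 + 0.4×2) = 3.6
Population V: 1 + 4 = 5
Population W: 1 + (0.54×3.6 + 0.16×4 + 0.3×5) = 5.084

5.08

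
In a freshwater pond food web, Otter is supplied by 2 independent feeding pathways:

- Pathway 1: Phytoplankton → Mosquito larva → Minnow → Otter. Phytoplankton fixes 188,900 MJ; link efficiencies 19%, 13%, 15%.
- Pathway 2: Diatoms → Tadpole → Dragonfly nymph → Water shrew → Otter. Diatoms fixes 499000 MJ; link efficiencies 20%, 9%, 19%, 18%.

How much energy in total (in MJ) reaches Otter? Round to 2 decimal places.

1007.06 MJ

Pathway 1: 188900 × 0.19 × 0.13 × 0.15 = 699.8745 MJ
Pathway 2: 499000 × 0.2 × 0.09 × 0.19 × 0.18 = 307.1844 MJ
Total at Otter: 699.8745 + 307.1844 = 1007.0589 MJ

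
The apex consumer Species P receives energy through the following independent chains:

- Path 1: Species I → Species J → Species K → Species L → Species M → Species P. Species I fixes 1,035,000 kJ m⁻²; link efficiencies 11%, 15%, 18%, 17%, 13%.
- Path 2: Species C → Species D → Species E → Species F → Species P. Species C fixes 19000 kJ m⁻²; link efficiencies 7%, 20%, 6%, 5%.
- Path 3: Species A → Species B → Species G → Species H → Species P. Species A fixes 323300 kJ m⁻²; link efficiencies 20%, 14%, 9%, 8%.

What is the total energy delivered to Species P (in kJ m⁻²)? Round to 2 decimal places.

133.91 kJ m⁻²

Path 1: 1035000 × 0.11 × 0.15 × 0.18 × 0.17 × 0.13 = 67.934295 kJ m⁻²
Path 2: 19000 × 0.07 × 0.2 × 0.06 × 0.05 = 0.798 kJ m⁻²
Path 3: 323300 × 0.2 × 0.14 × 0.09 × 0.08 = 65.17728 kJ m⁻²
Total at Species P: 67.934295 + 0.798 + 65.17728 = 133.909575 kJ m⁻²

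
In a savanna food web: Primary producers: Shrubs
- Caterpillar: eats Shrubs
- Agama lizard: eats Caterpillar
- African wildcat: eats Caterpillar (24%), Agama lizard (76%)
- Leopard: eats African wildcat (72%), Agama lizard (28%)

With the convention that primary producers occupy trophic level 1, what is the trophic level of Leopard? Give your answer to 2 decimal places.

4.55

Caterpillar: 1 + 1 = 2
Agama lizard: 1 + 2 = 3
African wildcat: 1 + (0.24×2 + 0.76×3) = 3.76
Leopard: 1 + (0.72×3.76 + 0.28×3) = 4.5472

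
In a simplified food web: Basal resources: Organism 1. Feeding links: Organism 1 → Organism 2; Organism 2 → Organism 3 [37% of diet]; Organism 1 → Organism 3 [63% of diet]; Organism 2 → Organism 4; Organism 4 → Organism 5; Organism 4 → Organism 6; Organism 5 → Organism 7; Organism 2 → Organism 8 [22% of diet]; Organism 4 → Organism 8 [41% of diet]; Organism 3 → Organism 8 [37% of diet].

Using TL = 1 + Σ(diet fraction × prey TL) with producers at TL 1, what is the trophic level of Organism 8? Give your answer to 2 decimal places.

3.55

Organism 2: 1 + 1 = 2
Organism 3: 1 + (0.37×2 + 0.63×1) = 2.37
Organism 4: 1 + 2 = 3
Organism 5: 1 + 3 = 4
Organism 6: 1 + 3 = 4
Organism 7: 1 + 4 = 5
Organism 8: 1 + (0.22×2 + 0.41×3 + 0.37×2.37) = 3.5469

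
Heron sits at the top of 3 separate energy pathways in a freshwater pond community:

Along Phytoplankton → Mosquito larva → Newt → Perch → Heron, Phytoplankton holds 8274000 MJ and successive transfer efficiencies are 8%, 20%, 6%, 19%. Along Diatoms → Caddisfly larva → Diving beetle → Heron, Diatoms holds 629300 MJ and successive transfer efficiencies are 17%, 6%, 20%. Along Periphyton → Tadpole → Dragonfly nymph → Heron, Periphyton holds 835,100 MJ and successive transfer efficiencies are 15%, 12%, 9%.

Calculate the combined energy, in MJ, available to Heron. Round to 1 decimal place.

Via Phytoplankton: 8274000 × 0.08 × 0.2 × 0.06 × 0.19 = 1509.1776 MJ
Via Diatoms: 629300 × 0.17 × 0.06 × 0.2 = 1283.772 MJ
Via Periphyton: 835100 × 0.15 × 0.12 × 0.09 = 1352.862 MJ
Total at Heron: 1509.1776 + 1283.772 + 1352.862 = 4145.8116 MJ

4145.8 MJ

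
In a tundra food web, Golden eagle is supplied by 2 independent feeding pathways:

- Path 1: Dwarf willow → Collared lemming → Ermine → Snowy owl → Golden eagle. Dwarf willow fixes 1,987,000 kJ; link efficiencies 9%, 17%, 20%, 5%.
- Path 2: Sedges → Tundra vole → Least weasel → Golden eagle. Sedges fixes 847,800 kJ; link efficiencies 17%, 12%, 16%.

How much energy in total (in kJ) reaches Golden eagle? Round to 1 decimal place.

3071.2 kJ

Path 1: 1987000 × 0.09 × 0.17 × 0.2 × 0.05 = 304.011 kJ
Path 2: 847800 × 0.17 × 0.12 × 0.16 = 2767.2192 kJ
Total at Golden eagle: 304.011 + 2767.2192 = 3071.2302 kJ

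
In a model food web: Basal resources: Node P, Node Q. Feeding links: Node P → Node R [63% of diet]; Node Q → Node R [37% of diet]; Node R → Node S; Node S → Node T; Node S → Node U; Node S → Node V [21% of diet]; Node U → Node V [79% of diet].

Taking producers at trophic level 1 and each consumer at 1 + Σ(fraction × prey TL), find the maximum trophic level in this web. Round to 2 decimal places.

4.79

Node R: 1 + (0.63×1 + 0.37×1) = 2
Node S: 1 + 2 = 3
Node T: 1 + 3 = 4
Node U: 1 + 3 = 4
Node V: 1 + (0.21×3 + 0.79×4) = 4.79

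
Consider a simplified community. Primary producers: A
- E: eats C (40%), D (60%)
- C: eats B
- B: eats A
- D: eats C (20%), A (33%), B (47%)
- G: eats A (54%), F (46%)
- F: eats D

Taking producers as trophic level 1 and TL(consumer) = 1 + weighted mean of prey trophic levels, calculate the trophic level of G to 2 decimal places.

B: 1 + 1 = 2
C: 1 + 2 = 3
D: 1 + (0.2×3 + 0.33×1 + 0.47×2) = 2.87
E: 1 + (0.4×3 + 0.6×2.87) = 3.922
F: 1 + 2.87 = 3.87
G: 1 + (0.54×1 + 0.46×3.87) = 3.3202

3.32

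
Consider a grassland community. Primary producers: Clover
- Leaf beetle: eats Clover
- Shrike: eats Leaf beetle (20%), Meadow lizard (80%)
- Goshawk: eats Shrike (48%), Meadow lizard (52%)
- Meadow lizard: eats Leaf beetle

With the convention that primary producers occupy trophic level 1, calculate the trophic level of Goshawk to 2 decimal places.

Leaf beetle: 1 + 1 = 2
Meadow lizard: 1 + 2 = 3
Shrike: 1 + (0.2×2 + 0.8×3) = 3.8
Goshawk: 1 + (0.48×3.8 + 0.52×3) = 4.384

4.38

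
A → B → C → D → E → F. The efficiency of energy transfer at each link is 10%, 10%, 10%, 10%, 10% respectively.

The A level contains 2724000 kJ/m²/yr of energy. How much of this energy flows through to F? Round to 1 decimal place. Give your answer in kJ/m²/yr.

B: 2724000 × 0.1 = 272400 kJ/m²/yr
C: 272400 × 0.1 = 27240 kJ/m²/yr
D: 27240 × 0.1 = 2724 kJ/m²/yr
E: 2724 × 0.1 = 272.4 kJ/m²/yr
F: 272.4 × 0.1 = 27.24 kJ/m²/yr

27.2 kJ/m²/yr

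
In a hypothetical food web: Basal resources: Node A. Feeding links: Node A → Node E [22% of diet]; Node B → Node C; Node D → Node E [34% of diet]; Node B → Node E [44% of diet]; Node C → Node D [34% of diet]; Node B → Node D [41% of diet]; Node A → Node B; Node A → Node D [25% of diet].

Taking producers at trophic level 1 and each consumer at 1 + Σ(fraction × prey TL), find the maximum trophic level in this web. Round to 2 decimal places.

Node B: 1 + 1 = 2
Node C: 1 + 2 = 3
Node D: 1 + (0.41×2 + 0.25×1 + 0.34×3) = 3.09
Node E: 1 + (0.44×2 + 0.22×1 + 0.34×3.09) = 3.1506

3.15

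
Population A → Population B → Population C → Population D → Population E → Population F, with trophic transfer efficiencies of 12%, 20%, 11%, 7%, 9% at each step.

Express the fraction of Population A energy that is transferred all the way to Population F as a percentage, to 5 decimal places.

0.00166%

Product of link efficiencies: 0.12 × 0.2 × 0.11 × 0.07 × 0.09 = 0.000016632
As a percentage: 0.000016632 × 100 = 0.00166%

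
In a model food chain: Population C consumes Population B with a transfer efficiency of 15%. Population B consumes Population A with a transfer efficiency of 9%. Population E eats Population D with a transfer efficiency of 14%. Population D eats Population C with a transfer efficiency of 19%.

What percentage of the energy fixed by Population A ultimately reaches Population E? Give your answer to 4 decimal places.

0.0359%

Product of link efficiencies: 0.09 × 0.15 × 0.19 × 0.14 = 0.0003591
As a percentage: 0.0003591 × 100 = 0.0359%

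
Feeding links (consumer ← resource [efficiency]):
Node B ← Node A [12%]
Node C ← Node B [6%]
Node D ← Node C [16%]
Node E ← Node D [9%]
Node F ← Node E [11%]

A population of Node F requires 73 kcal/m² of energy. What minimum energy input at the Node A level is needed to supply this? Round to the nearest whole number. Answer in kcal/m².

6400814 kcal/m²

Cumulative transfer efficiency: 0.12 × 0.06 × 0.16 × 0.09 × 0.11 = 0.0000114048
Node A energy = 73 / 0.0000114048 = 6400814 kcal/m²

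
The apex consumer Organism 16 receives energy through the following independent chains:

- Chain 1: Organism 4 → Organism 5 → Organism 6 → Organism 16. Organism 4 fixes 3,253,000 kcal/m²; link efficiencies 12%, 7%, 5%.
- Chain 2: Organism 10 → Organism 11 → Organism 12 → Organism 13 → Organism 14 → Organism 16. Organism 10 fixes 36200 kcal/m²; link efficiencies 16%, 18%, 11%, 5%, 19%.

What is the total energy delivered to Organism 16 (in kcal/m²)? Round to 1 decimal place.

Chain 1: 3253000 × 0.12 × 0.07 × 0.05 = 1366.26 kcal/m²
Chain 2: 36200 × 0.16 × 0.18 × 0.11 × 0.05 × 0.19 = 1.0894752 kcal/m²
Total at Organism 16: 1366.26 + 1.0894752 = 1367.3494752 kcal/m²

1367.3 kcal/m²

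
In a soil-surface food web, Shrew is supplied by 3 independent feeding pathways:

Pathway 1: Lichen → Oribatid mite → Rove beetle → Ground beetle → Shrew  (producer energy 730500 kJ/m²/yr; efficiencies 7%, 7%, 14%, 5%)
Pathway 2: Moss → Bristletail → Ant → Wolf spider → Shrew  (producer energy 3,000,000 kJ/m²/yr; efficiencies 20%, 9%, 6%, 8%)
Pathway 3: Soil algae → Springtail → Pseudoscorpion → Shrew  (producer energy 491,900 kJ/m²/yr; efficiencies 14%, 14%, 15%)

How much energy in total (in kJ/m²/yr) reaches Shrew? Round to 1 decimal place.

1730.4 kJ/m²/yr

Pathway 1: 730500 × 0.07 × 0.07 × 0.14 × 0.05 = 25.05615 kJ/m²/yr
Pathway 2: 3000000 × 0.2 × 0.09 × 0.06 × 0.08 = 259.2 kJ/m²/yr
Pathway 3: 491900 × 0.14 × 0.14 × 0.15 = 1446.186 kJ/m²/yr
Total at Shrew: 25.05615 + 259.2 + 1446.186 = 1730.44215 kJ/m²/yr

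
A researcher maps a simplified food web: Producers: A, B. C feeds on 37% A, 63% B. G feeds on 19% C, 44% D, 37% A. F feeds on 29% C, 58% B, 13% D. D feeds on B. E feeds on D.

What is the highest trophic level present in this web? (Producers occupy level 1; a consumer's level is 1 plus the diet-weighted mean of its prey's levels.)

3

C: 1 + (0.37×1 + 0.63×1) = 2
D: 1 + 1 = 2
E: 1 + 2 = 3
F: 1 + (0.29×2 + 0.58×1 + 0.13×2) = 2.42
G: 1 + (0.19×2 + 0.44×2 + 0.37×1) = 2.63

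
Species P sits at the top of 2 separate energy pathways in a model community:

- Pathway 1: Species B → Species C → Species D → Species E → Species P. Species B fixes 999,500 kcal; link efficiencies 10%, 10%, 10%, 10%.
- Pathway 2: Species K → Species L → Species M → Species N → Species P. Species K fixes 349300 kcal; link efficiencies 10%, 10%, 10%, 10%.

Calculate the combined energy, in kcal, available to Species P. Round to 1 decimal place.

Pathway 1: 999500 × 0.1 × 0.1 × 0.1 × 0.1 = 99.95 kcal
Pathway 2: 349300 × 0.1 × 0.1 × 0.1 × 0.1 = 34.93 kcal
Total at Species P: 99.95 + 34.93 = 134.88 kcal

134.9 kcal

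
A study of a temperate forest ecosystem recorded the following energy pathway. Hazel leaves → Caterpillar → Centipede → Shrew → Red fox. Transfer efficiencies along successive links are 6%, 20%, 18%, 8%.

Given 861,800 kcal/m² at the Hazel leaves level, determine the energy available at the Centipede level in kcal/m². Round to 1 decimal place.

10341.6 kcal/m²

Caterpillar: 861800 × 0.06 = 51708 kcal/m²
Centipede: 51708 × 0.2 = 10341.6 kcal/m²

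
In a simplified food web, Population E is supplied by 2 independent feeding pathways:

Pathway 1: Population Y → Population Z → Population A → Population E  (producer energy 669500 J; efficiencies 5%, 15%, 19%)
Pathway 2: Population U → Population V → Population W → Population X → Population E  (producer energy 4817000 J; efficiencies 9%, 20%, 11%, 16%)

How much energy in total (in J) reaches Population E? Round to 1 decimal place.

Pathway 1: 669500 × 0.05 × 0.15 × 0.19 = 954.0375 J
Pathway 2: 4817000 × 0.09 × 0.2 × 0.11 × 0.16 = 1526.0256 J
Total at Population E: 954.0375 + 1526.0256 = 2480.0631 J

2480.1 J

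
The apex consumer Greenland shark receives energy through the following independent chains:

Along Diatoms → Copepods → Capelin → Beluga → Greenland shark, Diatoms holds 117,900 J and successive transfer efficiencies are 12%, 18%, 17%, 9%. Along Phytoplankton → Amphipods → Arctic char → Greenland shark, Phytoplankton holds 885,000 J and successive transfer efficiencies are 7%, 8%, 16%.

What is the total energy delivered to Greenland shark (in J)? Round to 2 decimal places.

831.92 J

Via Diatoms: 117900 × 0.12 × 0.18 × 0.17 × 0.09 = 38.963592 J
Via Phytoplankton: 885000 × 0.07 × 0.08 × 0.16 = 792.96 J
Total at Greenland shark: 38.963592 + 792.96 = 831.923592 J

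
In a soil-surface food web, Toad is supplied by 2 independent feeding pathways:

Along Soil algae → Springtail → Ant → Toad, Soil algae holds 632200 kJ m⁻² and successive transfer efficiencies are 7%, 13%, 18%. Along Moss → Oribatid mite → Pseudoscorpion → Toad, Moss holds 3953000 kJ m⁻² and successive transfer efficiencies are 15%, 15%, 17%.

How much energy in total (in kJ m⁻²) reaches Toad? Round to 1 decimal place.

Via Soil algae: 632200 × 0.07 × 0.13 × 0.18 = 1035.5436 kJ m⁻²
Via Moss: 3953000 × 0.15 × 0.15 × 0.17 = 15120.225 kJ m⁻²
Total at Toad: 1035.5436 + 15120.225 = 16155.7686 kJ m⁻²

16155.8 kJ m⁻²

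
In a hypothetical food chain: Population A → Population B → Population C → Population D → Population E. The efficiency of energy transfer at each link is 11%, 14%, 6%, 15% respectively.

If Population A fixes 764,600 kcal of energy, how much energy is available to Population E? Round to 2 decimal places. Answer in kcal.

105.97 kcal

Population B: 764600 × 0.11 = 84106 kcal
Population C: 84106 × 0.14 = 11774.84 kcal
Population D: 11774.84 × 0.06 = 706.4904 kcal
Population E: 706.4904 × 0.15 = 105.97356 kcal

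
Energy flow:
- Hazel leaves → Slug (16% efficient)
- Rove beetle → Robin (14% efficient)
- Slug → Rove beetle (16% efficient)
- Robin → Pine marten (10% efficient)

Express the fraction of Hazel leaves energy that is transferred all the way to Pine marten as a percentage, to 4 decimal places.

0.0358%

Product of link efficiencies: 0.16 × 0.16 × 0.14 × 0.1 = 0.0003584
As a percentage: 0.0003584 × 100 = 0.0358%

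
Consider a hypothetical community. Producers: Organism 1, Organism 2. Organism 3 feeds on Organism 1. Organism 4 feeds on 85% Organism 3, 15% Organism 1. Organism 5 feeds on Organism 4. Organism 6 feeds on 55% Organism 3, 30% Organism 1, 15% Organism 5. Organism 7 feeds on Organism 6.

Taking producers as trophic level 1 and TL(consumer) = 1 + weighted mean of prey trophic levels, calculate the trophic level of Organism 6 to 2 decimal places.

2.98

Organism 3: 1 + 1 = 2
Organism 4: 1 + (0.85×2 + 0.15×1) = 2.85
Organism 5: 1 + 2.85 = 3.85
Organism 6: 1 + (0.55×2 + 0.3×1 + 0.15×3.85) = 2.9775
Organism 7: 1 + 2.9775 = 3.9775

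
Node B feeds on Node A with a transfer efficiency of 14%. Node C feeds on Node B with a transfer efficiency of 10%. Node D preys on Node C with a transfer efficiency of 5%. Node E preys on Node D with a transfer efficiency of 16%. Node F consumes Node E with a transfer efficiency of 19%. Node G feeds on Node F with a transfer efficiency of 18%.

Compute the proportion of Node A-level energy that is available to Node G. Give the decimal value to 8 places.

0.00000383

Product of link efficiencies: 0.14 × 0.1 × 0.05 × 0.16 × 0.19 × 0.18 = 0.0000038304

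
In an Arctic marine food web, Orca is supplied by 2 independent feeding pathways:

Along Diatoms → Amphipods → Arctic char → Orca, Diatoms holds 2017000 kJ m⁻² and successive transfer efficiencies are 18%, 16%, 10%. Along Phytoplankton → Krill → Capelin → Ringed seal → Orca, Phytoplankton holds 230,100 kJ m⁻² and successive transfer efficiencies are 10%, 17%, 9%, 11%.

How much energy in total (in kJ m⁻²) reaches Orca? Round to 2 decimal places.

5847.69 kJ m⁻²

Via Diatoms: 2017000 × 0.18 × 0.16 × 0.1 = 5808.96 kJ m⁻²
Via Phytoplankton: 230100 × 0.1 × 0.17 × 0.09 × 0.11 = 38.72583 kJ m⁻²
Total at Orca: 5808.96 + 38.72583 = 5847.68583 kJ m⁻²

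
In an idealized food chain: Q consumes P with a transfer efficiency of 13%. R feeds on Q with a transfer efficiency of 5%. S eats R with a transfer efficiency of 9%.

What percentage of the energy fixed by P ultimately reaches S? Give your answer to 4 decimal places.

Product of link efficiencies: 0.13 × 0.05 × 0.09 = 0.000585
As a percentage: 0.000585 × 100 = 0.0585%

0.0585%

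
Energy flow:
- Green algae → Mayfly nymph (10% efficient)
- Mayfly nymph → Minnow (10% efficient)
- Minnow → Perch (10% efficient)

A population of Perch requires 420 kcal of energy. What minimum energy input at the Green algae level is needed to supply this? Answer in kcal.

Cumulative transfer efficiency: 0.1 × 0.1 × 0.1 = 0.001
Green algae energy = 420 / 0.001 = 420000 kcal

420000 kcal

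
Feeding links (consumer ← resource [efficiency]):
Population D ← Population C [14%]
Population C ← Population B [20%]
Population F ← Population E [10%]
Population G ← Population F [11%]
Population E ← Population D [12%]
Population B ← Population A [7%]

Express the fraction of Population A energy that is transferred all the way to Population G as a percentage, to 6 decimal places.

Product of link efficiencies: 0.07 × 0.2 × 0.14 × 0.12 × 0.1 × 0.11 = 0.0000025872
As a percentage: 0.0000025872 × 100 = 0.000259%

0.000259%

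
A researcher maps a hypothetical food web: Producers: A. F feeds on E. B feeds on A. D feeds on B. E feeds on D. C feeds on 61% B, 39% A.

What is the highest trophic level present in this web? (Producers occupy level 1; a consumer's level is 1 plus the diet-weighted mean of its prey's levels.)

5

B: 1 + 1 = 2
C: 1 + (0.61×2 + 0.39×1) = 2.61
D: 1 + 2 = 3
E: 1 + 3 = 4
F: 1 + 4 = 5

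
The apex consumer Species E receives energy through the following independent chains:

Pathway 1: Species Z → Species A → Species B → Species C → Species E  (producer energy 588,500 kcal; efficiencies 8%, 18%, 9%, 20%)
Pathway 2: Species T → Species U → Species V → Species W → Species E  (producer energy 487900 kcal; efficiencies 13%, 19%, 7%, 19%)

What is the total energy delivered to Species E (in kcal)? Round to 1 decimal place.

312.8 kcal

Pathway 1: 588500 × 0.08 × 0.18 × 0.09 × 0.2 = 152.5392 kcal
Pathway 2: 487900 × 0.13 × 0.19 × 0.07 × 0.19 = 160.280029 kcal
Total at Species E: 152.5392 + 160.280029 = 312.819229 kcal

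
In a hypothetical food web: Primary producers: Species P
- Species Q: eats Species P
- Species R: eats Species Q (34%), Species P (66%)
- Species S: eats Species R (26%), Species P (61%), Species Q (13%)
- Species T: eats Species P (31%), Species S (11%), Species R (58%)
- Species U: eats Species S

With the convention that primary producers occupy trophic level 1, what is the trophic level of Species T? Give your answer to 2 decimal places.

2.94

Species Q: 1 + 1 = 2
Species R: 1 + (0.34×2 + 0.66×1) = 2.34
Species S: 1 + (0.26×2.34 + 0.61×1 + 0.13×2) = 2.4784
Species T: 1 + (0.31×1 + 0.11×2.4784 + 0.58×2.34) = 2.939824
Species U: 1 + 2.4784 = 3.4784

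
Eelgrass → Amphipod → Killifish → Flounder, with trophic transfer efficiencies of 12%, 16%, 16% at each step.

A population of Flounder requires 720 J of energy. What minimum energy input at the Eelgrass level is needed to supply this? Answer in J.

234375 J

Cumulative transfer efficiency: 0.12 × 0.16 × 0.16 = 0.003072
Eelgrass energy = 720 / 0.003072 = 234375 J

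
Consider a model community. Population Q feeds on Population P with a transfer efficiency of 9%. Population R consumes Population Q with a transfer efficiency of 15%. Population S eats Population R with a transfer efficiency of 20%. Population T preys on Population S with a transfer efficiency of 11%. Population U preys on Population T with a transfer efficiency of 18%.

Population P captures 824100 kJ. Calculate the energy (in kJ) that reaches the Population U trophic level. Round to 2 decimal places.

44.06 kJ

Population Q: 824100 × 0.09 = 74169 kJ
Population R: 74169 × 0.15 = 11125.35 kJ
Population S: 11125.35 × 0.2 = 2225.07 kJ
Population T: 2225.07 × 0.11 = 244.7577 kJ
Population U: 244.7577 × 0.18 = 44.056386 kJ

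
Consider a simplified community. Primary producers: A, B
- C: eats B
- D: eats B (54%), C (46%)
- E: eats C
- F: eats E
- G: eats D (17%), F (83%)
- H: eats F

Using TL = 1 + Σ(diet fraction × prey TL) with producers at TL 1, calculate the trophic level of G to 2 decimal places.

4.74

C: 1 + 1 = 2
D: 1 + (0.54×1 + 0.46×2) = 2.46
E: 1 + 2 = 3
F: 1 + 3 = 4
G: 1 + (0.17×2.46 + 0.83×4) = 4.7382
H: 1 + 4 = 5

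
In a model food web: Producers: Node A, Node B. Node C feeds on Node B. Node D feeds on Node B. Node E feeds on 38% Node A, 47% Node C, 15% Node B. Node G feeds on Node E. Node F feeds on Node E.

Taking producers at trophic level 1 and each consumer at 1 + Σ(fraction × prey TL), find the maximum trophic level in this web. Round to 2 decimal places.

Node C: 1 + 1 = 2
Node D: 1 + 1 = 2
Node E: 1 + (0.38×1 + 0.47×2 + 0.15×1) = 2.47
Node F: 1 + 2.47 = 3.47
Node G: 1 + 2.47 = 3.47

3.47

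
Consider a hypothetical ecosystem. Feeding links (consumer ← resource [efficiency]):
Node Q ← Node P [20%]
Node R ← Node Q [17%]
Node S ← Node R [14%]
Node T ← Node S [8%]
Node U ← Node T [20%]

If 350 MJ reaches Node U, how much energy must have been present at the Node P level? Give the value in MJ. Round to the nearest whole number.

Cumulative transfer efficiency: 0.2 × 0.17 × 0.14 × 0.08 × 0.2 = 0.00007616
Node P energy = 350 / 0.00007616 = 4595588 MJ

4595588 MJ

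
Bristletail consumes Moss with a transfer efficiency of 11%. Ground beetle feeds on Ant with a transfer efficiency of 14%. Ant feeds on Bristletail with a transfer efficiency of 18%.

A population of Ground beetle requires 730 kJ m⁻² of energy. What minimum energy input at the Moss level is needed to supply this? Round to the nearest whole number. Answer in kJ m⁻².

263348 kJ m⁻²

Cumulative transfer efficiency: 0.11 × 0.18 × 0.14 = 0.002772
Moss energy = 730 / 0.002772 = 263348 kJ m⁻²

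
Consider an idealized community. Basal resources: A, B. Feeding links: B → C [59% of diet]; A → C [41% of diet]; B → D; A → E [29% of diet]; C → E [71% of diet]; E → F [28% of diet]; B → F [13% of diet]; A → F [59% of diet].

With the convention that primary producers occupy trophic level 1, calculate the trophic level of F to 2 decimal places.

2.48

C: 1 + (0.59×1 + 0.41×1) = 2
D: 1 + 1 = 2
E: 1 + (0.29×1 + 0.71×2) = 2.71
F: 1 + (0.28×2.71 + 0.13×1 + 0.59×1) = 2.4788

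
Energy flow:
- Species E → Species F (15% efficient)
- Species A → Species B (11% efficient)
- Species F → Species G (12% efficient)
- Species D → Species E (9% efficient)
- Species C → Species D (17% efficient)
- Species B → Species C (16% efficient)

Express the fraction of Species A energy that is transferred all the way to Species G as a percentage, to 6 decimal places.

0.000485%

Product of link efficiencies: 0.11 × 0.16 × 0.17 × 0.09 × 0.15 × 0.12 = 0.00000484704
As a percentage: 0.00000484704 × 100 = 0.000485%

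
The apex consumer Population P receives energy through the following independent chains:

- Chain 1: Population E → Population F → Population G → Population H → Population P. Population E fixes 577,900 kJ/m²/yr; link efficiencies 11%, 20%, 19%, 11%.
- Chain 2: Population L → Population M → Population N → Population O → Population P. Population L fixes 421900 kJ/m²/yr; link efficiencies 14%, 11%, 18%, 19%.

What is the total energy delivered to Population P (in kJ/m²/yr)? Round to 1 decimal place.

Chain 1: 577900 × 0.11 × 0.2 × 0.19 × 0.11 = 265.71842 kJ/m²/yr
Chain 2: 421900 × 0.14 × 0.11 × 0.18 × 0.19 = 222.206292 kJ/m²/yr
Total at Population P: 265.71842 + 222.206292 = 487.924712 kJ/m²/yr

487.9 kJ/m²/yr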